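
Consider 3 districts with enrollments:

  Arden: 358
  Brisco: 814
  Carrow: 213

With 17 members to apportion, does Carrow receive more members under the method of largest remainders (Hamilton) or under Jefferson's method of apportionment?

Hamilton

Hamilton: Arden 4, Brisco 10, Carrow 3.
Jefferson: Arden 4, Brisco 11, Carrow 2.
Carrow gets 3 under Hamilton and 2 under Jefferson.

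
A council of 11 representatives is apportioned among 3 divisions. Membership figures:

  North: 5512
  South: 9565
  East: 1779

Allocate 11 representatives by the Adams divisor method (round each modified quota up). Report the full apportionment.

Standard divisor 16856/11 ≈ 1532.364; standard quotas: North 3.597, South 6.242, East 1.161.
Rounding up gives 4, 7, 2 = 13 seats, so the divisor must be adjusted.
With modified divisor 1819.83: modified quotas North 3.029, South 5.256, East 0.978.
Rounding up: North 4, South 6, East 1 (total 11).

North 4; South 6; East 1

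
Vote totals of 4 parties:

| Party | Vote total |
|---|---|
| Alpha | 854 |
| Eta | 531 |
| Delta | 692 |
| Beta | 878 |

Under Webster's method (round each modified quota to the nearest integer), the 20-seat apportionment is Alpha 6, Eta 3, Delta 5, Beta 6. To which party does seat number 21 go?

Eta

Priority for the next seat is population ÷ (current seats + 0.5).
Priorities: Alpha 131.385, Eta 151.714, Delta 125.818, Beta 135.077.
Highest priority: Eta.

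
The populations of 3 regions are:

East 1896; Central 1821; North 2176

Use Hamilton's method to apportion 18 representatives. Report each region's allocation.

The standard divisor is 5893/18 ≈ 327.389.
Standard quotas: East 5.791, Central 5.562, North 6.647.
Lower quotas: East 5, Central 5, North 6 (sum 16, leaving 2 seats).
Remainders in descending order: East 0.791, North 0.647, Central 0.562.
The surplus seats go to East, North.

East 6, Central 5, North 7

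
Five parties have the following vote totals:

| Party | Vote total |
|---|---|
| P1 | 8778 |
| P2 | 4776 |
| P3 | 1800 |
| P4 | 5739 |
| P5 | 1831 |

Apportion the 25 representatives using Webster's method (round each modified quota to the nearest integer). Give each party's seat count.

Standard divisor 22924/25 ≈ 916.96; standard quotas: P1 9.573, P2 5.209, P3 1.963, P4 6.259, P5 1.997.
Rounding to the nearest integer gives P1 10, P2 5, P3 2, P4 6, P5 2 — total 25, matching the house size, so no adjustment is needed.

P1=10, P2=5, P3=2, P4=6, P5=2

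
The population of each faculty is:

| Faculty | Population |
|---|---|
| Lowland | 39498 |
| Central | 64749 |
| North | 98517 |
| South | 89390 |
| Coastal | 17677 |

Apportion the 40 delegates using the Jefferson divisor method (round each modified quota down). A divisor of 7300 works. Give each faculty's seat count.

With modified divisor 7300: modified quotas Lowland 5.411, Central 8.870, North 13.495, South 12.245, Coastal 2.422.
Rounding down: Lowland 5, Central 8, North 13, South 12, Coastal 2 (total 40).

Lowland=5; Central=8; North=13; South=12; Coastal=2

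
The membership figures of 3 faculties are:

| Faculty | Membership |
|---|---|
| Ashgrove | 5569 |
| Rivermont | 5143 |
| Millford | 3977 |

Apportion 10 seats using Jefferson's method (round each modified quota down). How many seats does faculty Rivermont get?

3

Standard divisor 14689/10 ≈ 1468.9; standard quotas: Ashgrove 3.791, Rivermont 3.501, Millford 2.707.
Rounding down gives 3, 3, 2 = 8 seats, so the divisor must be adjusted.
With modified divisor 1300: modified quotas Ashgrove 4.284, Rivermont 3.956, Millford 3.059.
Rounding down: Ashgrove 4, Rivermont 3, Millford 3 (total 10).
Rivermont receives 3.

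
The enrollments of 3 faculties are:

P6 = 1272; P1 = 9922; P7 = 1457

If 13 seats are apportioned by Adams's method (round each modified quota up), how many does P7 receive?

2

Standard divisor 12651/13 ≈ 973.154; standard quotas: P6 1.307, P1 10.196, P7 1.497.
Rounding up gives 2, 11, 2 = 15 seats, so the divisor must be adjusted.
With modified divisor 1200: modified quotas P6 1.060, P1 8.268, P7 1.214.
Rounding up: P6 2, P1 9, P7 2 (total 13).
P7 receives 2.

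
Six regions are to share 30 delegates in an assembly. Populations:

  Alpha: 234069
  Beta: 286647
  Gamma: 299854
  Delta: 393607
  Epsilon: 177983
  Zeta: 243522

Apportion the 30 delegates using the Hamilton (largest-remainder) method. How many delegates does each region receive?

Total 1635682; standard divisor 1635682/30 ≈ 54522.733.
Standard quotas: Alpha 4.2931, Beta 5.2574, Gamma 5.4996, Delta 7.2191, Epsilon 3.2644, Zeta 4.4664.
Lower quotas: Alpha 4, Beta 5, Gamma 5, Delta 7, Epsilon 3, Zeta 4 (sum 28, leaving 2 seats).
Remainders in descending order: Gamma 0.4996, Zeta 0.4664, Alpha 0.2931, Epsilon 0.2644, Beta 0.2574, Delta 0.2191.
Largest remainders: Gamma, Zeta receive the extra seats.

Alpha=4; Beta=5; Gamma=6; Delta=7; Epsilon=3; Zeta=5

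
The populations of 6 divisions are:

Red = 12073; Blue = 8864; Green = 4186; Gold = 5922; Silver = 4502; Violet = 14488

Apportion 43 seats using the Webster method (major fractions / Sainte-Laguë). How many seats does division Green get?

4

Standard divisor 50035/43 ≈ 1163.605; standard quotas: Red 10.376, Blue 7.618, Green 3.597, Gold 5.089, Silver 3.869, Violet 12.451.
Rounding to the nearest integer gives Red 10, Blue 8, Green 4, Gold 5, Silver 4, Violet 12 — total 43, matching the house size, so no adjustment is needed.
Green receives 4.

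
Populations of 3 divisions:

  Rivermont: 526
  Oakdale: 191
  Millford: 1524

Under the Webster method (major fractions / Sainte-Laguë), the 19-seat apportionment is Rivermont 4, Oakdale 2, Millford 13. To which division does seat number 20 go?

Rivermont

Priority for the next seat is population ÷ (current seats + 0.5).
Priorities: Rivermont 116.889, Oakdale 76.400, Millford 112.889.
Highest priority: Rivermont.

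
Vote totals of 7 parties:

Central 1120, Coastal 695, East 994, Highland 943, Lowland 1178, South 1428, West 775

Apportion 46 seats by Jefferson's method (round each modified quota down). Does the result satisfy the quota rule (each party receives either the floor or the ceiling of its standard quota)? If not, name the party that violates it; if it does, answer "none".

none

Standard quotas: Central 7.223, Coastal 4.482, East 6.410, Highland 6.081, Lowland 7.597, South 9.209, West 4.998.
Jefferson allocation: Central 7, Coastal 4, East 6, Highland 6, Lowland 8, South 10, West 5.
Every allocation lies between the lower and upper quota.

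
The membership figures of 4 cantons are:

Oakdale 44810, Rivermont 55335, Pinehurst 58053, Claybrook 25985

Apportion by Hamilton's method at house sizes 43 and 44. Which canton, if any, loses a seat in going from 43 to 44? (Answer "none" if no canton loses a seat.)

At 43 seats: Oakdale 10, Rivermont 13, Pinehurst 14, Claybrook 6.
At 44 seats: Oakdale 11, Rivermont 13, Pinehurst 14, Claybrook 6.
No canton's allocation decreased.

none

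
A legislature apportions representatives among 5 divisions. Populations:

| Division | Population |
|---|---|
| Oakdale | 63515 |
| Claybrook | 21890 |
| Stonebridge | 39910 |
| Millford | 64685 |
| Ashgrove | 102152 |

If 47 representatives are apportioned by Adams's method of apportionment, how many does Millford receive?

Standard divisor 292152/47 ≈ 6216; standard quotas: Oakdale 10.218, Claybrook 3.522, Stonebridge 6.421, Millford 10.406, Ashgrove 16.434.
Rounding up gives 11, 4, 7, 11, 17 = 50 seats, so the divisor must be adjusted.
With modified divisor 6600: modified quotas Oakdale 9.623, Claybrook 3.317, Stonebridge 6.047, Millford 9.801, Ashgrove 15.478.
Rounding up: Oakdale 10, Claybrook 4, Stonebridge 7, Millford 10, Ashgrove 16 (total 47).
Millford receives 10.

10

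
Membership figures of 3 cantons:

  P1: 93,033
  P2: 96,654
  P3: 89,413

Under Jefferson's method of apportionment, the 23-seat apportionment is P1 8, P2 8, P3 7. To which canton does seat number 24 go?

Priority for the next seat is population ÷ (current seats + 1).
Priorities: P1 10337.000, P2 10739.333, P3 11176.625.
Highest priority: P3.

P3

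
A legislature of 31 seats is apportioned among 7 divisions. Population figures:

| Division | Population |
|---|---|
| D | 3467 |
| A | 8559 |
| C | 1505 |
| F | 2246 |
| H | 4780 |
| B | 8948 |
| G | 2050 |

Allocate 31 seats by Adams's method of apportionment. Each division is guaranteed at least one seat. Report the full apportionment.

D 4, A 8, C 2, F 2, H 5, B 8, G 2

Standard divisor 31555/31 ≈ 1017.903; standard quotas: D 3.406, A 8.408, C 1.479, F 2.206, H 4.696, B 8.791, G 2.014.
Rounding up gives 4, 9, 2, 3, 5, 9, 3 = 35 seats, so the divisor must be adjusted.
With modified divisor 1140: modified quotas D 3.041, A 7.508, C 1.320, F 1.970, H 4.193, B 7.849, G 1.798.
Rounding up: D 4, A 8, C 2, F 2, H 5, B 8, G 2 (total 31).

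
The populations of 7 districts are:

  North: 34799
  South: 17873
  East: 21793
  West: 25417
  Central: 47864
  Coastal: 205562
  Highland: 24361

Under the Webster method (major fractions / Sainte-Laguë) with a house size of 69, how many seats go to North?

Standard divisor 377669/69 ≈ 5473.464; standard quotas: North 6.358, South 3.265, East 3.982, West 4.644, Central 8.745, Coastal 37.556, Highland 4.451.
Rounding to the nearest integer gives North 6, South 3, East 4, West 5, Central 9, Coastal 38, Highland 4 — total 69, matching the house size, so no adjustment is needed.
North receives 6.

6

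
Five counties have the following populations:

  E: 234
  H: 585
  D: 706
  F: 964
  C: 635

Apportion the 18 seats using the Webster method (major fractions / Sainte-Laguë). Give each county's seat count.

E 1, H 3, D 4, F 6, C 4

Standard divisor 3124/18 ≈ 173.556; standard quotas: E 1.348, H 3.371, D 4.068, F 5.554, C 3.659.
Rounding to the nearest integer gives E 1, H 3, D 4, F 6, C 4 — total 18, matching the house size, so no adjustment is needed.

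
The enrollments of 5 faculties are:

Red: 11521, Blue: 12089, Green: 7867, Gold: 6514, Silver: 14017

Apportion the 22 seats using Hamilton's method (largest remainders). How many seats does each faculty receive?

Red 5, Blue 5, Green 3, Gold 3, Silver 6

The standard divisor is 52008/22 = 2364.
Standard quotas: Red 4.8735, Blue 5.1138, Green 3.3278, Gold 2.7555, Silver 5.9294.
Lower quotas: Red 4, Blue 5, Green 3, Gold 2, Silver 5 (sum 19, leaving 3 seats).
Remainders in descending order: Silver 0.9294, Red 0.8735, Gold 0.7555, Green 0.3278, Blue 0.1138.
The surplus seats go to Silver, Red, Gold.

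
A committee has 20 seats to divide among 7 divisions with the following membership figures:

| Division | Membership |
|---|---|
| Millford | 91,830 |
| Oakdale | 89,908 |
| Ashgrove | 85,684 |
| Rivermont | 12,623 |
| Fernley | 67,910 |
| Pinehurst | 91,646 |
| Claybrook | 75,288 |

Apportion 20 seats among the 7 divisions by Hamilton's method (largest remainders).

Standard divisor: 514889 ÷ 20 ≈ 25744.45.
Standard quotas: Millford 3.5670, Oakdale 3.4923, Ashgrove 3.3283, Rivermont 0.4903, Fernley 2.6379, Pinehurst 3.5598, Claybrook 2.9244.
Lower quotas: Millford 3, Oakdale 3, Ashgrove 3, Rivermont 0, Fernley 2, Pinehurst 3, Claybrook 2 (sum 16, leaving 4 seats).
Remainders in descending order: Claybrook 0.9244, Fernley 0.6379, Millford 0.5670, Pinehurst 0.5598, Oakdale 0.4923, Rivermont 0.4903, Ashgrove 0.3283.
Largest remainders: Claybrook, Fernley, Millford, Pinehurst receive the extra seats.

Millford=4, Oakdale=3, Ashgrove=3, Rivermont=0, Fernley=3, Pinehurst=4, Claybrook=3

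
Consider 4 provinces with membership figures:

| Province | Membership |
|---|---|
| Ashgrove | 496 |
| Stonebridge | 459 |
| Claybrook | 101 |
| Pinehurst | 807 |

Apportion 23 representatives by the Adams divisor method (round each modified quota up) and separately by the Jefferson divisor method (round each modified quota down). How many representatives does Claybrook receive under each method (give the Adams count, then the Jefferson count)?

2 and 1

Adams: Ashgrove 6, Stonebridge 6, Claybrook 2, Pinehurst 9.
Jefferson: Ashgrove 6, Stonebridge 6, Claybrook 1, Pinehurst 10.
Claybrook gets 2 under Adams and 1 under Jefferson.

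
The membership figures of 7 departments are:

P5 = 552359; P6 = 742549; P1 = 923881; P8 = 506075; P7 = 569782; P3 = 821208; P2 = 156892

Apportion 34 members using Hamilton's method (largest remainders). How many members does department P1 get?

7

Standard divisor: 4272746 ÷ 34 = 125669.
Standard quotas: P5 4.3953, P6 5.9088, P1 7.3517, P8 4.0270, P7 4.5340, P3 6.5347, P2 1.2485.
Lower quotas: P5 4, P6 5, P1 7, P8 4, P7 4, P3 6, P2 1 (sum 31, leaving 3 seats).
Remainders in descending order: P6 0.9088, P3 0.5347, P7 0.5340, P5 0.3953, P1 0.3517, P2 0.2485, P8 0.0270.
The surplus seats go to P6, P3, P7.
P1 receives 7.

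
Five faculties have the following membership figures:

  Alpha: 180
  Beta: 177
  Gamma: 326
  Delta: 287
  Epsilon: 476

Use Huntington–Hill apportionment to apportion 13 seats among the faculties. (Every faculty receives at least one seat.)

Alpha: 2, Beta: 2, Gamma: 3, Delta: 2, Epsilon: 4

With divisor 121: modified quotas Alpha 1.488, Beta 1.463, Gamma 2.694, Delta 2.372, Epsilon 3.934.
Geometric-mean thresholds: Alpha √(1·2)=1.414, Beta √(1·2)=1.414, Gamma √(2·3)=2.449, Delta √(2·3)=2.449, Epsilon √(3·4)=3.464.
Each quota rounded against its threshold gives Alpha 2, Beta 2, Gamma 3, Delta 2, Epsilon 4 (total 13).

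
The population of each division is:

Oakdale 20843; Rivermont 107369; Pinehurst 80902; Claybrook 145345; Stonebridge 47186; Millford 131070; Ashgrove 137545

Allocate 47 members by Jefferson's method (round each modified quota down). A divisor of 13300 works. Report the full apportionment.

Oakdale 1, Rivermont 8, Pinehurst 6, Claybrook 10, Stonebridge 3, Millford 9, Ashgrove 10

With modified divisor 13300: modified quotas Oakdale 1.567, Rivermont 8.073, Pinehurst 6.083, Claybrook 10.928, Stonebridge 3.548, Millford 9.855, Ashgrove 10.342.
Rounding down: Oakdale 1, Rivermont 8, Pinehurst 6, Claybrook 10, Stonebridge 3, Millford 9, Ashgrove 10 (total 47).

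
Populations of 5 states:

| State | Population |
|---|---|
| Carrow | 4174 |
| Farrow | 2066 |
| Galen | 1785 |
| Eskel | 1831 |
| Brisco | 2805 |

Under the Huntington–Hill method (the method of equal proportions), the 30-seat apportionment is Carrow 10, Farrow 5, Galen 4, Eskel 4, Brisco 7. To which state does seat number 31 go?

Priority for the next seat is population ÷ (√(s·(s+1))).
Priorities: Carrow 397.975, Farrow 377.198, Galen 399.138, Eskel 409.424, Brisco 374.834.
Highest priority: Eskel.

Eskel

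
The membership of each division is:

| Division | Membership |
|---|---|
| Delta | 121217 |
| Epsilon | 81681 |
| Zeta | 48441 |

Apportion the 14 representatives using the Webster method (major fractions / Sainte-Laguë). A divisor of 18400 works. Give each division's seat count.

With modified divisor 18400: modified quotas Delta 6.588, Epsilon 4.439, Zeta 2.633.
Rounding to the nearest integer: Delta 7, Epsilon 4, Zeta 3 (total 14).

Delta: 7; Epsilon: 4; Zeta: 3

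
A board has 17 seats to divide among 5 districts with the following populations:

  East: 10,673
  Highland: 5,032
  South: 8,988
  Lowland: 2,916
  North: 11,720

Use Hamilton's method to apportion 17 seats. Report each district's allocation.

The standard divisor is 39329/17 ≈ 2313.471.
Standard quotas: East 4.6134, Highland 2.1751, South 3.8851, Lowland 1.2604, North 5.0660.
Lower quotas: East 4, Highland 2, South 3, Lowland 1, North 5 (sum 15, leaving 2 seats).
Remainders in descending order: South 0.8851, East 0.6134, Lowland 0.2604, Highland 0.1751, North 0.0660.
The surplus seats go to South, East.

East 5, Highland 2, South 4, Lowland 1, North 5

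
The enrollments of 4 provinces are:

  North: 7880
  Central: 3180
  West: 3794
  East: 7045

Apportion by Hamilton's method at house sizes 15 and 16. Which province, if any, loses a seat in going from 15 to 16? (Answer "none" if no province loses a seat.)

At 15 seats: North 5, Central 2, West 3, East 5.
At 16 seats: North 6, Central 2, West 3, East 5.
No province's allocation decreased.

none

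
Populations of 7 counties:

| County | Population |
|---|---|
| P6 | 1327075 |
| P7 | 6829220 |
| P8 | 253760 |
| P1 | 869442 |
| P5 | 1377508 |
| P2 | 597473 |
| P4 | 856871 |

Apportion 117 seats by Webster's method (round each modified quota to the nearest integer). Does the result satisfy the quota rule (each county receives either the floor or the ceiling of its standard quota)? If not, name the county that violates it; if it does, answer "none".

P7

Standard quotas: P6 12.820, P7 65.973, P8 2.451, P1 8.399, P5 13.307, P2 5.772, P4 8.278.
Webster allocation: P6 13, P7 67, P8 2, P1 8, P5 13, P2 6, P4 8.
P7 has quota 65.973 (lower 65, upper 66) but receives 67 — outside the quota interval.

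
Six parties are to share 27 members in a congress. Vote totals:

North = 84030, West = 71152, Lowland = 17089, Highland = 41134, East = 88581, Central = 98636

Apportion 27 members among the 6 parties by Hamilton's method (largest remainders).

North 6; West 5; Lowland 1; Highland 3; East 6; Central 6

Total 400622; standard divisor 400622/27 ≈ 14837.852.
Standard quotas: North 5.6632, West 4.7953, Lowland 1.1517, Highland 2.7722, East 5.9699, Central 6.6476.
Lower quotas: North 5, West 4, Lowland 1, Highland 2, East 5, Central 6 (sum 23, leaving 4 seats).
Remainders in descending order: East 0.9699, West 0.7953, Highland 0.7722, North 0.6632, Central 0.6476, Lowland 0.1517.
The surplus seats go to East, West, Highland, North.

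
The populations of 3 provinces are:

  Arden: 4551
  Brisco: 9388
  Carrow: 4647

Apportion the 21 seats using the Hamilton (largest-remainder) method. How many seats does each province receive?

Total 18586; standard divisor 18586/21 ≈ 885.048.
Standard quotas: Arden 5.1421, Brisco 10.6073, Carrow 5.2506.
Lower quotas: Arden 5, Brisco 10, Carrow 5 (sum 20, leaving 1 seat).
Remainders in descending order: Brisco 0.6073, Carrow 0.2506, Arden 0.1421.
Largest remainder: Brisco receives the extra seat.

Arden 5, Brisco 11, Carrow 5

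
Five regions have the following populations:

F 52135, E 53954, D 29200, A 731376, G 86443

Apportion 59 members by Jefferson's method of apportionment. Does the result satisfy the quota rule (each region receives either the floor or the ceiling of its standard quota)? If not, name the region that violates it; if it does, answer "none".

Standard quotas: F 3.227, E 3.340, D 1.808, A 45.274, G 5.351.
Jefferson allocation: F 3, E 3, D 1, A 47, G 5.
A has quota 45.274 (lower 45, upper 46) but receives 47 — outside the quota interval.

A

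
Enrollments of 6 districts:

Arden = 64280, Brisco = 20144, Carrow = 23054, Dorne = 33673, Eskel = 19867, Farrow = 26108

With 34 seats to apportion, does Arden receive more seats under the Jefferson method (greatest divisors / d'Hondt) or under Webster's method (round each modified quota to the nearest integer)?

Jefferson

Jefferson: Arden 12, Brisco 4, Carrow 4, Dorne 6, Eskel 3, Farrow 5.
Webster: Arden 11, Brisco 4, Carrow 4, Dorne 6, Eskel 4, Farrow 5.
Arden gets 12 under Jefferson and 11 under Webster.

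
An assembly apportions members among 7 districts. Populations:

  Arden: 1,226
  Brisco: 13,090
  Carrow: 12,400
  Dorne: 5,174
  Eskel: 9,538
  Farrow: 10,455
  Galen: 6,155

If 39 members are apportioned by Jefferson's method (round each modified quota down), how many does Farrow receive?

7

Standard divisor 58038/39 ≈ 1488.154; standard quotas: Arden 0.824, Brisco 8.796, Carrow 8.332, Dorne 3.477, Eskel 6.409, Farrow 7.025, Galen 4.136.
Rounding down gives 0, 8, 8, 3, 6, 7, 4 = 36 seats, so the divisor must be adjusted.
With modified divisor 1340: modified quotas Arden 0.915, Brisco 9.769, Carrow 9.254, Dorne 3.861, Eskel 7.118, Farrow 7.802, Galen 4.593.
Rounding down: Arden 0, Brisco 9, Carrow 9, Dorne 3, Eskel 7, Farrow 7, Galen 4 (total 39).
Farrow receives 7.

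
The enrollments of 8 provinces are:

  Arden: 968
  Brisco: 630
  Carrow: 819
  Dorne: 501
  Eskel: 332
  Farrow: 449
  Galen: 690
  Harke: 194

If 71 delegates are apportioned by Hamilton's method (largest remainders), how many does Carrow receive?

The standard divisor is 4583/71 ≈ 64.549.
Standard quotas: Arden 14.996, Brisco 9.760, Carrow 12.688, Dorne 7.762, Eskel 5.143, Farrow 6.956, Galen 10.690, Harke 3.005.
Lower quotas: Arden 14, Brisco 9, Carrow 12, Dorne 7, Eskel 5, Farrow 6, Galen 10, Harke 3 (sum 66, leaving 5 seats).
Remainders in descending order: Arden 0.996, Farrow 0.956, Dorne 0.762, Brisco 0.760, Galen 0.690, Carrow 0.688, Eskel 0.143, Harke 0.005.
Largest remainders: Arden, Farrow, Dorne, Brisco, Galen receive the extra seats.
Carrow receives 12.

12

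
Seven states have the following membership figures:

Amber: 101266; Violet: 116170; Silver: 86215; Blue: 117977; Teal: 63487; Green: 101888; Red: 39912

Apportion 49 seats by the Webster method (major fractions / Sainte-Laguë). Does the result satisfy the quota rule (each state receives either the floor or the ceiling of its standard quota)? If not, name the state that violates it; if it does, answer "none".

none

Standard quotas: Amber 7.915, Violet 9.080, Silver 6.739, Blue 9.221, Teal 4.962, Green 7.964, Red 3.120.
Webster allocation: Amber 8, Violet 9, Silver 7, Blue 9, Teal 5, Green 8, Red 3.
Every allocation lies between the lower and upper quota.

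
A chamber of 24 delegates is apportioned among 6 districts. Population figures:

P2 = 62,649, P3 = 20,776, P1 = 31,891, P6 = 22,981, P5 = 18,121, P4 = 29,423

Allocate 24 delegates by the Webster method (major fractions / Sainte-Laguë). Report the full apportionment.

Standard divisor 185841/24 ≈ 7743.375; standard quotas: P2 8.091, P3 2.683, P1 4.118, P6 2.968, P5 2.340, P4 3.800.
Rounding to the nearest integer gives P2 8, P3 3, P1 4, P6 3, P5 2, P4 4 — total 24, matching the house size, so no adjustment is needed.

P2=8, P3=3, P1=4, P6=3, P5=2, P4=4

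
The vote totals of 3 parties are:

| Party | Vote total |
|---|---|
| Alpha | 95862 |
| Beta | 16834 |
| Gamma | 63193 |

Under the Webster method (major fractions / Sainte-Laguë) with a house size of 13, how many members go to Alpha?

7

Standard divisor 175889/13 ≈ 13529.923; standard quotas: Alpha 7.085, Beta 1.244, Gamma 4.671.
Rounding to the nearest integer gives Alpha 7, Beta 1, Gamma 5 — total 13, matching the house size, so no adjustment is needed.
Alpha receives 7.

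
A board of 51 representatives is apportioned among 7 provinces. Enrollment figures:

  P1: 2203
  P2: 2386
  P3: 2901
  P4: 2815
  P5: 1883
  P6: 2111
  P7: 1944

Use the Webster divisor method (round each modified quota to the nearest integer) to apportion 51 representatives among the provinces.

P1 7, P2 7, P3 9, P4 9, P5 6, P6 7, P7 6

Standard divisor 16243/51 ≈ 318.49; standard quotas: P1 6.917, P2 7.492, P3 9.109, P4 8.839, P5 5.912, P6 6.628, P7 6.104.
Rounding to the nearest integer gives P1 7, P2 7, P3 9, P4 9, P5 6, P6 7, P7 6 — total 51, matching the house size, so no adjustment is needed.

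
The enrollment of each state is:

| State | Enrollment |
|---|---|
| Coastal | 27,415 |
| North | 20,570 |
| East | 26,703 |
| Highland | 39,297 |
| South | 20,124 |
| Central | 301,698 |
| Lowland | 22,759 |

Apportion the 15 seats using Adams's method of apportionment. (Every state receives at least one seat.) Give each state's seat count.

Standard divisor 458566/15 ≈ 30571.067; standard quotas: Coastal 0.897, North 0.673, East 0.873, Highland 1.285, South 0.658, Central 9.869, Lowland 0.744.
Rounding up gives 1, 1, 1, 2, 1, 10, 1 = 17 seats, so the divisor must be adjusted.
With modified divisor 38500: modified quotas Coastal 0.712, North 0.534, East 0.694, Highland 1.021, South 0.523, Central 7.836, Lowland 0.591.
Rounding up: Coastal 1, North 1, East 1, Highland 2, South 1, Central 8, Lowland 1 (total 15).

Coastal 1, North 1, East 1, Highland 2, South 1, Central 8, Lowland 1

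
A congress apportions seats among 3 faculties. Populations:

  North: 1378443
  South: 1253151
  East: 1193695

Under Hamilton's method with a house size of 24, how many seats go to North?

The standard divisor is 3825289/24 ≈ 159387.042.
Standard quotas: North 8.6484, South 7.8623, East 7.4893.
Lower quotas: North 8, South 7, East 7 (sum 22, leaving 2 seats).
Remainders in descending order: South 0.8623, North 0.6484, East 0.4893.
The surplus seats go to South, North.
North receives 9.

9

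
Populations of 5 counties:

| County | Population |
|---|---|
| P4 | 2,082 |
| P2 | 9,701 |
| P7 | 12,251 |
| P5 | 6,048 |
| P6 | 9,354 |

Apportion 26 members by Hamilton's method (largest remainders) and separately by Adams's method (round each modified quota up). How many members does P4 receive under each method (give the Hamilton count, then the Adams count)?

Hamilton: P4 1, P2 7, P7 8, P5 4, P6 6.
Adams: P4 2, P2 6, P7 8, P5 4, P6 6.
P4 gets 1 under Hamilton and 2 under Adams.

1 and 2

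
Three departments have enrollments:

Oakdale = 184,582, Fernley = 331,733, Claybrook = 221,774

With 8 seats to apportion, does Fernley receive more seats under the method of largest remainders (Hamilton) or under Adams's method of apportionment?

Hamilton

Hamilton: Oakdale 2, Fernley 4, Claybrook 2.
Adams: Oakdale 2, Fernley 3, Claybrook 3.
Fernley gets 4 under Hamilton and 3 under Adams.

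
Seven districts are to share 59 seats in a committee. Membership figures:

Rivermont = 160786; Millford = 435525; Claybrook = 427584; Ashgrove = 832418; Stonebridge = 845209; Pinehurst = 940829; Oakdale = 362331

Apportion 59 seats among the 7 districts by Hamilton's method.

The standard divisor is 4004682/59 ≈ 67875.966.
Standard quotas: Rivermont 2.3688, Millford 6.4165, Claybrook 6.2995, Ashgrove 12.2638, Stonebridge 12.4523, Pinehurst 13.8610, Oakdale 5.3381.
Lower quotas: Rivermont 2, Millford 6, Claybrook 6, Ashgrove 12, Stonebridge 12, Pinehurst 13, Oakdale 5 (sum 56, leaving 3 seats).
Remainders in descending order: Pinehurst 0.8610, Stonebridge 0.4523, Millford 0.4165, Rivermont 0.3688, Oakdale 0.3381, Claybrook 0.2995, Ashgrove 0.2638.
Largest remainders: Pinehurst, Stonebridge, Millford receive the extra seats.

Rivermont: 2, Millford: 7, Claybrook: 6, Ashgrove: 12, Stonebridge: 13, Pinehurst: 14, Oakdale: 5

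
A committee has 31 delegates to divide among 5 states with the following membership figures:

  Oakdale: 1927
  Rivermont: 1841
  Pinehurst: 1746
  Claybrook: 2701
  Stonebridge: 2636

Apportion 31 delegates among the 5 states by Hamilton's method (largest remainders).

Total 10851; standard divisor 10851/31 ≈ 350.032.
Standard quotas: Oakdale 5.505, Rivermont 5.260, Pinehurst 4.988, Claybrook 7.716, Stonebridge 7.531.
Lower quotas: Oakdale 5, Rivermont 5, Pinehurst 4, Claybrook 7, Stonebridge 7 (sum 28, leaving 3 seats).
Remainders in descending order: Pinehurst 0.988, Claybrook 0.716, Stonebridge 0.531, Oakdale 0.505, Rivermont 0.260.
Largest remainders: Pinehurst, Claybrook, Stonebridge receive the extra seats.

Oakdale 5; Rivermont 5; Pinehurst 5; Claybrook 8; Stonebridge 8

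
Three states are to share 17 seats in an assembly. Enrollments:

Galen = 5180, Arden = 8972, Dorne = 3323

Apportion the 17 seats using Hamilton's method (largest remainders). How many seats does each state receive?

Galen: 5, Arden: 9, Dorne: 3

Standard divisor: 17475 ÷ 17 ≈ 1027.941.
Standard quotas: Galen 5.0392, Arden 8.7281, Dorne 3.2327.
Lower quotas: Galen 5, Arden 8, Dorne 3 (sum 16, leaving 1 seat).
Remainders in descending order: Arden 0.7281, Dorne 0.2327, Galen 0.0392.
Largest remainder: Arden receives the extra seat.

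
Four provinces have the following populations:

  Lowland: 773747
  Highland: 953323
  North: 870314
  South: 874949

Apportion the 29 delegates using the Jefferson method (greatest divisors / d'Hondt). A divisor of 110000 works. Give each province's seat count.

Lowland=7, Highland=8, North=7, South=7

With modified divisor 110000: modified quotas Lowland 7.034, Highland 8.667, North 7.912, South 7.954.
Rounding down: Lowland 7, Highland 8, North 7, South 7 (total 29).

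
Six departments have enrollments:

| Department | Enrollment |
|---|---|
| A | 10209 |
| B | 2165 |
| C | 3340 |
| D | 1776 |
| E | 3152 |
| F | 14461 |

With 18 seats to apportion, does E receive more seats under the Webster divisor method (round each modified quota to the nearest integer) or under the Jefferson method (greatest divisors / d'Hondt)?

Webster

Webster: A 5, B 1, C 2, D 1, E 2, F 7.
Jefferson: A 6, B 1, C 1, D 1, E 1, F 8.
E gets 2 under Webster and 1 under Jefferson.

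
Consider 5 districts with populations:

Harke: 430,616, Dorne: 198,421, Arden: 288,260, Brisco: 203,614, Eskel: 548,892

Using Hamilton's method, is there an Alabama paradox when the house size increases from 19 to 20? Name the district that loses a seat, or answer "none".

Brisco

At 19 seats: Harke 5, Dorne 2, Arden 3, Brisco 3, Eskel 6.
At 20 seats: Harke 5, Dorne 2, Arden 4, Brisco 2, Eskel 7.
Brisco drops from 3 to 2.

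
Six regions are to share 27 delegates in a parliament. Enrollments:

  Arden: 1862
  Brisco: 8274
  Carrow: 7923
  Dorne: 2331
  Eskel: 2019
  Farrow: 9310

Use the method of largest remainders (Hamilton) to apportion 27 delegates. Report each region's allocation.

Arden 1, Brisco 7, Carrow 7, Dorne 2, Eskel 2, Farrow 8

The standard divisor is 31719/27 ≈ 1174.778.
Standard quotas: Arden 1.5850, Brisco 7.0430, Carrow 6.7443, Dorne 1.9842, Eskel 1.7186, Farrow 7.9249.
Lower quotas: Arden 1, Brisco 7, Carrow 6, Dorne 1, Eskel 1, Farrow 7 (sum 23, leaving 4 seats).
Remainders in descending order: Dorne 0.9842, Farrow 0.9249, Carrow 0.7443, Eskel 0.7186, Arden 0.5850, Brisco 0.0430.
Largest remainders: Dorne, Farrow, Carrow, Eskel receive the extra seats.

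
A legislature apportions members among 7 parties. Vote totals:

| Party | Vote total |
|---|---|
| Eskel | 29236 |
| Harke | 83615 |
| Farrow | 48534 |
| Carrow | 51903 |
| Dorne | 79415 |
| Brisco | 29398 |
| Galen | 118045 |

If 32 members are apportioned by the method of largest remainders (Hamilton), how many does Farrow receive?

Total 440146; standard divisor 440146/32 ≈ 13754.562.
Standard quotas: Eskel 2.1255, Harke 6.0791, Farrow 3.5286, Carrow 3.7735, Dorne 5.7737, Brisco 2.1373, Galen 8.5822.
Lower quotas: Eskel 2, Harke 6, Farrow 3, Carrow 3, Dorne 5, Brisco 2, Galen 8 (sum 29, leaving 3 seats).
Remainders in descending order: Dorne 0.7737, Carrow 0.7735, Galen 0.5822, Farrow 0.5286, Brisco 0.1373, Eskel 0.1255, Harke 0.0791.
Largest remainders: Dorne, Carrow, Galen receive the extra seats.
Farrow receives 3.

3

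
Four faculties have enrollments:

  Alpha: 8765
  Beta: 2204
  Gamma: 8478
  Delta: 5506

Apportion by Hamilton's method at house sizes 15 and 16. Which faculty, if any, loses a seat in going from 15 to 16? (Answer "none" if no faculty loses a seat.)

At 15 seats: Alpha 5, Beta 2, Gamma 5, Delta 3.
At 16 seats: Alpha 6, Beta 1, Gamma 5, Delta 4.
Beta drops from 2 to 1.

Beta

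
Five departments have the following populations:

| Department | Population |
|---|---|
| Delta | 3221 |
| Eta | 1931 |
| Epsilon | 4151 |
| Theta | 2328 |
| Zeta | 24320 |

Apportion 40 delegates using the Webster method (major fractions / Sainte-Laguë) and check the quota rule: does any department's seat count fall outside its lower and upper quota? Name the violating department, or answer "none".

Standard quotas: Delta 3.584, Eta 2.148, Epsilon 4.619, Theta 2.590, Zeta 27.059.
Webster allocation: Delta 4, Eta 2, Epsilon 5, Theta 3, Zeta 26.
Zeta has quota 27.059 (lower 27, upper 28) but receives 26 — outside the quota interval.

Zeta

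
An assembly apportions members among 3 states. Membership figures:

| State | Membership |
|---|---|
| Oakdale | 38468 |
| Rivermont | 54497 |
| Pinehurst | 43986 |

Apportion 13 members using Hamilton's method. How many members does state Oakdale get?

Standard divisor: 136951 ÷ 13 ≈ 10534.692.
Standard quotas: Oakdale 3.6516, Rivermont 5.1731, Pinehurst 4.1753.
Lower quotas: Oakdale 3, Rivermont 5, Pinehurst 4 (sum 12, leaving 1 seat).
Remainders in descending order: Oakdale 0.6516, Pinehurst 0.1753, Rivermont 0.1731.
Largest remainder: Oakdale receives the extra seat.
Oakdale receives 4.

4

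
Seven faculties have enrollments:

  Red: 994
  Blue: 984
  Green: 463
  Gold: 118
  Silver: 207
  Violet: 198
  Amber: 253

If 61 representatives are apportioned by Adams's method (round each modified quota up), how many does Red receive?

Standard divisor 3217/61 ≈ 52.738; standard quotas: Red 18.848, Blue 18.658, Green 8.779, Gold 2.237, Silver 3.925, Violet 3.754, Amber 4.797.
Rounding up gives 19, 19, 9, 3, 4, 4, 5 = 63 seats, so the divisor must be adjusted.
With modified divisor 57: modified quotas Red 17.439, Blue 17.263, Green 8.123, Gold 2.070, Silver 3.632, Violet 3.474, Amber 4.439.
Rounding up: Red 18, Blue 18, Green 9, Gold 3, Silver 4, Violet 4, Amber 5 (total 61).
Red receives 18.

18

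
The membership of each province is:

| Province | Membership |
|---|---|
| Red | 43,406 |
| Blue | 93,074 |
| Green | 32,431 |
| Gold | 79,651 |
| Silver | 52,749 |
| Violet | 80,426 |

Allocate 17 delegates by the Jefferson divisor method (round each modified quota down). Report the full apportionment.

Red 2, Blue 4, Green 1, Gold 4, Silver 2, Violet 4

Standard divisor 381737/17 ≈ 22455.118; standard quotas: Red 1.933, Blue 4.145, Green 1.444, Gold 3.547, Silver 2.349, Violet 3.582.
Rounding down gives 1, 4, 1, 3, 2, 3 = 14 seats, so the divisor must be adjusted.
With modified divisor 19300: modified quotas Red 2.249, Blue 4.822, Green 1.680, Gold 4.127, Silver 2.733, Violet 4.167.
Rounding down: Red 2, Blue 4, Green 1, Gold 4, Silver 2, Violet 4 (total 17).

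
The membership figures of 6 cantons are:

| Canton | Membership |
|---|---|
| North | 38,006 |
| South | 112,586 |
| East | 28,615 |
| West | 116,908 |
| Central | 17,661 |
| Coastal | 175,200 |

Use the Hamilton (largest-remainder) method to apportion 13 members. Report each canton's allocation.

North=1; South=3; East=1; West=3; Central=0; Coastal=5

Standard divisor: 488976 ÷ 13 ≈ 37613.538.
Standard quotas: North 1.0104, South 2.9932, East 0.7608, West 3.1081, Central 0.4695, Coastal 4.6579.
Lower quotas: North 1, South 2, East 0, West 3, Central 0, Coastal 4 (sum 10, leaving 3 seats).
Remainders in descending order: South 0.9932, East 0.7608, Coastal 0.6579, Central 0.4695, West 0.1081, North 0.0104.
Largest remainders: South, East, Coastal receive the extra seats.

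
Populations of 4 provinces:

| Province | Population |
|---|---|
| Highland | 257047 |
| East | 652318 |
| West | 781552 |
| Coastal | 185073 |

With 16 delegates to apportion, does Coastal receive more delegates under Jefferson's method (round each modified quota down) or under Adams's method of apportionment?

Jefferson: Highland 2, East 6, West 7, Coastal 1.
Adams: Highland 2, East 6, West 6, Coastal 2.
Coastal gets 1 under Jefferson and 2 under Adams.

Adams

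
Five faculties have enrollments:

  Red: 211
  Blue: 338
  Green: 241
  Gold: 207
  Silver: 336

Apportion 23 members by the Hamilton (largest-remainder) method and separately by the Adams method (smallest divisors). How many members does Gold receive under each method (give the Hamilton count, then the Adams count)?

3 and 4

Hamilton: Red 4, Blue 6, Green 4, Gold 3, Silver 6.
Adams: Red 4, Blue 6, Green 4, Gold 4, Silver 5.
Gold gets 3 under Hamilton and 4 under Adams.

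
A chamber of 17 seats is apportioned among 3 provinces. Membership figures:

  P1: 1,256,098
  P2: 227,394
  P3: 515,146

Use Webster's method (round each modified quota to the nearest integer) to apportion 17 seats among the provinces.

P1: 11; P2: 2; P3: 4

Standard divisor 1998638/17 ≈ 117566.941; standard quotas: P1 10.684, P2 1.934, P3 4.382.
Rounding to the nearest integer gives P1 11, P2 2, P3 4 — total 17, matching the house size, so no adjustment is needed.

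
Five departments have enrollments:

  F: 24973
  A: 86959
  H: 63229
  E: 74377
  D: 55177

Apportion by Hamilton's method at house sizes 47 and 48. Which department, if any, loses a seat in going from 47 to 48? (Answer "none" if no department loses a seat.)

At 47 seats: F 4, A 13, H 10, E 11, D 9.
At 48 seats: F 4, A 14, H 10, E 12, D 8.
D drops from 9 to 8.

D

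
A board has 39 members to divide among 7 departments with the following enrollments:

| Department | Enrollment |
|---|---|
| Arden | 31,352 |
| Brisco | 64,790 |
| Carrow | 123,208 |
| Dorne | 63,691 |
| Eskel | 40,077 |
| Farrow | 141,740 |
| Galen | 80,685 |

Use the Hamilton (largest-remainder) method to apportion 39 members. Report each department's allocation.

Total 545543; standard divisor 545543/39 ≈ 13988.282.
Standard quotas: Arden 2.2413, Brisco 4.6317, Carrow 8.8079, Dorne 4.5532, Eskel 2.8650, Farrow 10.1328, Galen 5.7680.
Lower quotas: Arden 2, Brisco 4, Carrow 8, Dorne 4, Eskel 2, Farrow 10, Galen 5 (sum 35, leaving 4 seats).
Remainders in descending order: Eskel 0.8650, Carrow 0.8079, Galen 0.7680, Brisco 0.6317, Dorne 0.5532, Arden 0.2413, Farrow 0.1328.
Largest remainders: Eskel, Carrow, Galen, Brisco receive the extra seats.

Arden: 2, Brisco: 5, Carrow: 9, Dorne: 4, Eskel: 3, Farrow: 10, Galen: 6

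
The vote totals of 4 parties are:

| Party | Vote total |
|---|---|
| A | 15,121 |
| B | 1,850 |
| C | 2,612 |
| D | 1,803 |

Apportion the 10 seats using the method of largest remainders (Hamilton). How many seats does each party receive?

Total 21386; standard divisor 21386/10 ≈ 2138.6.
Standard quotas: A 7.0705, B 0.8651, C 1.2214, D 0.8431.
Lower quotas: A 7, B 0, C 1, D 0 (sum 8, leaving 2 seats).
Remainders in descending order: B 0.8651, D 0.8431, C 0.2214, A 0.0705.
The surplus seats go to B, D.

A 7; B 1; C 1; D 1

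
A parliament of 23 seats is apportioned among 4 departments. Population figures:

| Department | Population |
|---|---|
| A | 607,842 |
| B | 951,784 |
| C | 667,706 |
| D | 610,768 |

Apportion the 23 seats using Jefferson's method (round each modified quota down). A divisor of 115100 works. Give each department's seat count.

With modified divisor 115100: modified quotas A 5.281, B 8.269, C 5.801, D 5.306.
Rounding down: A 5, B 8, C 5, D 5 (total 23).

A 5, B 8, C 5, D 5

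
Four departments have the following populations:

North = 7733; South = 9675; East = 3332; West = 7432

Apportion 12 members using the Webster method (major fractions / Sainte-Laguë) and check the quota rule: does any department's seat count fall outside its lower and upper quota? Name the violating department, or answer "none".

none

Standard quotas: North 3.294, South 4.121, East 1.419, West 3.166.
Webster allocation: North 3, South 4, East 2, West 3.
Every allocation lies between the lower and upper quota.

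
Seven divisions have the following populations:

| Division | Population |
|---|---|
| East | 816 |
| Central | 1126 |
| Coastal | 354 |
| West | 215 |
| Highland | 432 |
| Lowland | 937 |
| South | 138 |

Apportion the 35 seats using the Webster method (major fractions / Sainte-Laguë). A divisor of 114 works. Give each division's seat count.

With modified divisor 114: modified quotas East 7.158, Central 9.877, Coastal 3.105, West 1.886, Highland 3.789, Lowland 8.219, South 1.211.
Rounding to the nearest integer: East 7, Central 10, Coastal 3, West 2, Highland 4, Lowland 8, South 1 (total 35).

East 7; Central 10; Coastal 3; West 2; Highland 4; Lowland 8; South 1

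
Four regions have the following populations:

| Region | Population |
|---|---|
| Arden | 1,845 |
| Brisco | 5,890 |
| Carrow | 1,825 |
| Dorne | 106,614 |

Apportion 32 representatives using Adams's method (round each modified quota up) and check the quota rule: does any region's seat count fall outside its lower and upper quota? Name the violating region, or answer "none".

Standard quotas: Arden 0.508, Brisco 1.622, Carrow 0.503, Dorne 29.367.
Adams allocation: Arden 1, Brisco 2, Carrow 1, Dorne 28.
Dorne has quota 29.367 (lower 29, upper 30) but receives 28 — outside the quota interval.

Dorne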